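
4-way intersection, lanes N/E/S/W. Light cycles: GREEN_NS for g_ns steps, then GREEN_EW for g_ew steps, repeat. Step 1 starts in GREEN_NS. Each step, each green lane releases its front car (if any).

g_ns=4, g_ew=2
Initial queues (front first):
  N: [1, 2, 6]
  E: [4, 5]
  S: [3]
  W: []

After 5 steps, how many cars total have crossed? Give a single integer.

Answer: 5

Derivation:
Step 1 [NS]: N:car1-GO,E:wait,S:car3-GO,W:wait | queues: N=2 E=2 S=0 W=0
Step 2 [NS]: N:car2-GO,E:wait,S:empty,W:wait | queues: N=1 E=2 S=0 W=0
Step 3 [NS]: N:car6-GO,E:wait,S:empty,W:wait | queues: N=0 E=2 S=0 W=0
Step 4 [NS]: N:empty,E:wait,S:empty,W:wait | queues: N=0 E=2 S=0 W=0
Step 5 [EW]: N:wait,E:car4-GO,S:wait,W:empty | queues: N=0 E=1 S=0 W=0
Cars crossed by step 5: 5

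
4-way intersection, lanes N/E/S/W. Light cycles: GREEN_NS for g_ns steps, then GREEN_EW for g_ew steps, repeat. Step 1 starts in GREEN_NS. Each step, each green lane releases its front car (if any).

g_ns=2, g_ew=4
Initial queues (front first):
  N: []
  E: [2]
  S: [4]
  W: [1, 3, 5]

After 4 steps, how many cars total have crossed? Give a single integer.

Step 1 [NS]: N:empty,E:wait,S:car4-GO,W:wait | queues: N=0 E=1 S=0 W=3
Step 2 [NS]: N:empty,E:wait,S:empty,W:wait | queues: N=0 E=1 S=0 W=3
Step 3 [EW]: N:wait,E:car2-GO,S:wait,W:car1-GO | queues: N=0 E=0 S=0 W=2
Step 4 [EW]: N:wait,E:empty,S:wait,W:car3-GO | queues: N=0 E=0 S=0 W=1
Cars crossed by step 4: 4

Answer: 4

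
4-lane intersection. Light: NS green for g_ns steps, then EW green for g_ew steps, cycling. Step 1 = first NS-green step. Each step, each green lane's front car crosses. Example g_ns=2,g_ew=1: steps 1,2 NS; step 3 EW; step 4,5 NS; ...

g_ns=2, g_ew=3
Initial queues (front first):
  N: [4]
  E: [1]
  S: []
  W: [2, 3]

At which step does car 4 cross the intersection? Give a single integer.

Step 1 [NS]: N:car4-GO,E:wait,S:empty,W:wait | queues: N=0 E=1 S=0 W=2
Step 2 [NS]: N:empty,E:wait,S:empty,W:wait | queues: N=0 E=1 S=0 W=2
Step 3 [EW]: N:wait,E:car1-GO,S:wait,W:car2-GO | queues: N=0 E=0 S=0 W=1
Step 4 [EW]: N:wait,E:empty,S:wait,W:car3-GO | queues: N=0 E=0 S=0 W=0
Car 4 crosses at step 1

1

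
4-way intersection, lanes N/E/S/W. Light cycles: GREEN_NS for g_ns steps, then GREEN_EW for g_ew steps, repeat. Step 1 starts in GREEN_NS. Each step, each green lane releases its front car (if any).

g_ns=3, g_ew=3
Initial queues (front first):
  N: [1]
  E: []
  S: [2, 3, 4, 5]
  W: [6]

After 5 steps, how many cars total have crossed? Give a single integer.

Answer: 5

Derivation:
Step 1 [NS]: N:car1-GO,E:wait,S:car2-GO,W:wait | queues: N=0 E=0 S=3 W=1
Step 2 [NS]: N:empty,E:wait,S:car3-GO,W:wait | queues: N=0 E=0 S=2 W=1
Step 3 [NS]: N:empty,E:wait,S:car4-GO,W:wait | queues: N=0 E=0 S=1 W=1
Step 4 [EW]: N:wait,E:empty,S:wait,W:car6-GO | queues: N=0 E=0 S=1 W=0
Step 5 [EW]: N:wait,E:empty,S:wait,W:empty | queues: N=0 E=0 S=1 W=0
Cars crossed by step 5: 5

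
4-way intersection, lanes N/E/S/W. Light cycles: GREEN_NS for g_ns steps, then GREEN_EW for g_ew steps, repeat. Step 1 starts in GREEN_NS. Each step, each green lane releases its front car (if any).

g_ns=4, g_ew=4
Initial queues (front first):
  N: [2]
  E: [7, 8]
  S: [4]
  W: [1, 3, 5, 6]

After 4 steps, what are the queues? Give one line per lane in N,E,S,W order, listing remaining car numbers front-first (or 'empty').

Step 1 [NS]: N:car2-GO,E:wait,S:car4-GO,W:wait | queues: N=0 E=2 S=0 W=4
Step 2 [NS]: N:empty,E:wait,S:empty,W:wait | queues: N=0 E=2 S=0 W=4
Step 3 [NS]: N:empty,E:wait,S:empty,W:wait | queues: N=0 E=2 S=0 W=4
Step 4 [NS]: N:empty,E:wait,S:empty,W:wait | queues: N=0 E=2 S=0 W=4

N: empty
E: 7 8
S: empty
W: 1 3 5 6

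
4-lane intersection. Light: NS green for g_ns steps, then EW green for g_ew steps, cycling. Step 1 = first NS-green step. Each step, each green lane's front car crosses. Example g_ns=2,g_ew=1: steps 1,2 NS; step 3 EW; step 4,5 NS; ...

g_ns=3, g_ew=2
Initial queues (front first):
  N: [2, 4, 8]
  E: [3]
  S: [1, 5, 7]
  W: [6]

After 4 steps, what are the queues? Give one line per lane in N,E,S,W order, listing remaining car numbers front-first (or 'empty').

Step 1 [NS]: N:car2-GO,E:wait,S:car1-GO,W:wait | queues: N=2 E=1 S=2 W=1
Step 2 [NS]: N:car4-GO,E:wait,S:car5-GO,W:wait | queues: N=1 E=1 S=1 W=1
Step 3 [NS]: N:car8-GO,E:wait,S:car7-GO,W:wait | queues: N=0 E=1 S=0 W=1
Step 4 [EW]: N:wait,E:car3-GO,S:wait,W:car6-GO | queues: N=0 E=0 S=0 W=0

N: empty
E: empty
S: empty
W: empty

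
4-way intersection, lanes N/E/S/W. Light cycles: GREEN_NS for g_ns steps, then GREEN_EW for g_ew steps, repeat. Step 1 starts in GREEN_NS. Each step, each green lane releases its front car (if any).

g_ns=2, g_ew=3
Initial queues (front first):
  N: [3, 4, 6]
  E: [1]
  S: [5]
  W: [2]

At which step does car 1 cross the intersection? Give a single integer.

Step 1 [NS]: N:car3-GO,E:wait,S:car5-GO,W:wait | queues: N=2 E=1 S=0 W=1
Step 2 [NS]: N:car4-GO,E:wait,S:empty,W:wait | queues: N=1 E=1 S=0 W=1
Step 3 [EW]: N:wait,E:car1-GO,S:wait,W:car2-GO | queues: N=1 E=0 S=0 W=0
Step 4 [EW]: N:wait,E:empty,S:wait,W:empty | queues: N=1 E=0 S=0 W=0
Step 5 [EW]: N:wait,E:empty,S:wait,W:empty | queues: N=1 E=0 S=0 W=0
Step 6 [NS]: N:car6-GO,E:wait,S:empty,W:wait | queues: N=0 E=0 S=0 W=0
Car 1 crosses at step 3

3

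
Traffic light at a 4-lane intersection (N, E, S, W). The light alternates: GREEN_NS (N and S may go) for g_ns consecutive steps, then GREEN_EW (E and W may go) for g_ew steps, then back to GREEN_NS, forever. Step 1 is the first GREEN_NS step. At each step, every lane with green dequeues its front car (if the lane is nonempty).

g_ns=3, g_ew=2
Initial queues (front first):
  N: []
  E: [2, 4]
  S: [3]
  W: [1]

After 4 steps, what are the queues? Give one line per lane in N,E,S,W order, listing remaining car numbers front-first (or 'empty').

Step 1 [NS]: N:empty,E:wait,S:car3-GO,W:wait | queues: N=0 E=2 S=0 W=1
Step 2 [NS]: N:empty,E:wait,S:empty,W:wait | queues: N=0 E=2 S=0 W=1
Step 3 [NS]: N:empty,E:wait,S:empty,W:wait | queues: N=0 E=2 S=0 W=1
Step 4 [EW]: N:wait,E:car2-GO,S:wait,W:car1-GO | queues: N=0 E=1 S=0 W=0

N: empty
E: 4
S: empty
W: empty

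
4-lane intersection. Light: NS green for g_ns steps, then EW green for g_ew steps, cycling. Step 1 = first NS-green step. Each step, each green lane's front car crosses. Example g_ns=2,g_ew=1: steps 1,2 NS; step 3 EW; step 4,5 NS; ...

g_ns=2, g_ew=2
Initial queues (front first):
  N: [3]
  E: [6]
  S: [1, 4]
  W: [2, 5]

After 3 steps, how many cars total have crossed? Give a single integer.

Answer: 5

Derivation:
Step 1 [NS]: N:car3-GO,E:wait,S:car1-GO,W:wait | queues: N=0 E=1 S=1 W=2
Step 2 [NS]: N:empty,E:wait,S:car4-GO,W:wait | queues: N=0 E=1 S=0 W=2
Step 3 [EW]: N:wait,E:car6-GO,S:wait,W:car2-GO | queues: N=0 E=0 S=0 W=1
Cars crossed by step 3: 5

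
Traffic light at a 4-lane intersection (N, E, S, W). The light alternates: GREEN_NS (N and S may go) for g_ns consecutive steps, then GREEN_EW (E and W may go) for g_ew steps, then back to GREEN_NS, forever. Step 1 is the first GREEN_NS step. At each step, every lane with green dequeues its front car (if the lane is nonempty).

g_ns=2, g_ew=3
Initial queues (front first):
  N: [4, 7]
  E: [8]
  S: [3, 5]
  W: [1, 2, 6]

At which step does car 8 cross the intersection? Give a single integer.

Step 1 [NS]: N:car4-GO,E:wait,S:car3-GO,W:wait | queues: N=1 E=1 S=1 W=3
Step 2 [NS]: N:car7-GO,E:wait,S:car5-GO,W:wait | queues: N=0 E=1 S=0 W=3
Step 3 [EW]: N:wait,E:car8-GO,S:wait,W:car1-GO | queues: N=0 E=0 S=0 W=2
Step 4 [EW]: N:wait,E:empty,S:wait,W:car2-GO | queues: N=0 E=0 S=0 W=1
Step 5 [EW]: N:wait,E:empty,S:wait,W:car6-GO | queues: N=0 E=0 S=0 W=0
Car 8 crosses at step 3

3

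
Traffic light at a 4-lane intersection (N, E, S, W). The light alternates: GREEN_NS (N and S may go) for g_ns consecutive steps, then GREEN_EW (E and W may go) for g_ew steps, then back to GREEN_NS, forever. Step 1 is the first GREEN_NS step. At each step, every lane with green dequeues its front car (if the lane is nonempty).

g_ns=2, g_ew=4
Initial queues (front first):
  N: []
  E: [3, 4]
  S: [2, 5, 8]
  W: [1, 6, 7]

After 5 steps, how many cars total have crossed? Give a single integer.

Step 1 [NS]: N:empty,E:wait,S:car2-GO,W:wait | queues: N=0 E=2 S=2 W=3
Step 2 [NS]: N:empty,E:wait,S:car5-GO,W:wait | queues: N=0 E=2 S=1 W=3
Step 3 [EW]: N:wait,E:car3-GO,S:wait,W:car1-GO | queues: N=0 E=1 S=1 W=2
Step 4 [EW]: N:wait,E:car4-GO,S:wait,W:car6-GO | queues: N=0 E=0 S=1 W=1
Step 5 [EW]: N:wait,E:empty,S:wait,W:car7-GO | queues: N=0 E=0 S=1 W=0
Cars crossed by step 5: 7

Answer: 7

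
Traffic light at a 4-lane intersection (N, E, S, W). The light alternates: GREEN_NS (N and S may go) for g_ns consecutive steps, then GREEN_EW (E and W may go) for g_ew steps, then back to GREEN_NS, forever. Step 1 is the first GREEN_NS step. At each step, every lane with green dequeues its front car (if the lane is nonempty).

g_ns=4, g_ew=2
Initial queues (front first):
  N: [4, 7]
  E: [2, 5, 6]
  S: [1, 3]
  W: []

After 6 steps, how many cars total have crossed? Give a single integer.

Step 1 [NS]: N:car4-GO,E:wait,S:car1-GO,W:wait | queues: N=1 E=3 S=1 W=0
Step 2 [NS]: N:car7-GO,E:wait,S:car3-GO,W:wait | queues: N=0 E=3 S=0 W=0
Step 3 [NS]: N:empty,E:wait,S:empty,W:wait | queues: N=0 E=3 S=0 W=0
Step 4 [NS]: N:empty,E:wait,S:empty,W:wait | queues: N=0 E=3 S=0 W=0
Step 5 [EW]: N:wait,E:car2-GO,S:wait,W:empty | queues: N=0 E=2 S=0 W=0
Step 6 [EW]: N:wait,E:car5-GO,S:wait,W:empty | queues: N=0 E=1 S=0 W=0
Cars crossed by step 6: 6

Answer: 6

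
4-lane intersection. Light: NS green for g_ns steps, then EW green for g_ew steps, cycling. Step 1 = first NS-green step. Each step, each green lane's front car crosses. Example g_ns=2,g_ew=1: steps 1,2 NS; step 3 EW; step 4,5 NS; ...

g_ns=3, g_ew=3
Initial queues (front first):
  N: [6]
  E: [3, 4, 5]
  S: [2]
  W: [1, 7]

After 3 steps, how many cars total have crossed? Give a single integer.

Answer: 2

Derivation:
Step 1 [NS]: N:car6-GO,E:wait,S:car2-GO,W:wait | queues: N=0 E=3 S=0 W=2
Step 2 [NS]: N:empty,E:wait,S:empty,W:wait | queues: N=0 E=3 S=0 W=2
Step 3 [NS]: N:empty,E:wait,S:empty,W:wait | queues: N=0 E=3 S=0 W=2
Cars crossed by step 3: 2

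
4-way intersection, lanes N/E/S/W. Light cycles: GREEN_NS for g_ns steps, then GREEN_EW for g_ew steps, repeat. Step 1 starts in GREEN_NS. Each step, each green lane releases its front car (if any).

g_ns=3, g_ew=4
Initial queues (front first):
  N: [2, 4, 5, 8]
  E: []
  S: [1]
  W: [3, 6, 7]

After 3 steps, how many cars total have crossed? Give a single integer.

Step 1 [NS]: N:car2-GO,E:wait,S:car1-GO,W:wait | queues: N=3 E=0 S=0 W=3
Step 2 [NS]: N:car4-GO,E:wait,S:empty,W:wait | queues: N=2 E=0 S=0 W=3
Step 3 [NS]: N:car5-GO,E:wait,S:empty,W:wait | queues: N=1 E=0 S=0 W=3
Cars crossed by step 3: 4

Answer: 4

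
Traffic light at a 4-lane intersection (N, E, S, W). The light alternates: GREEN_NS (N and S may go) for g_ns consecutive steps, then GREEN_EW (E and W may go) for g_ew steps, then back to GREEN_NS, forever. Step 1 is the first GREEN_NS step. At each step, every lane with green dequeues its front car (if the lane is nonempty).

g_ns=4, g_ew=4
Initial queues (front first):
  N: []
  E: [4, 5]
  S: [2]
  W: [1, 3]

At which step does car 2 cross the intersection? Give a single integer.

Step 1 [NS]: N:empty,E:wait,S:car2-GO,W:wait | queues: N=0 E=2 S=0 W=2
Step 2 [NS]: N:empty,E:wait,S:empty,W:wait | queues: N=0 E=2 S=0 W=2
Step 3 [NS]: N:empty,E:wait,S:empty,W:wait | queues: N=0 E=2 S=0 W=2
Step 4 [NS]: N:empty,E:wait,S:empty,W:wait | queues: N=0 E=2 S=0 W=2
Step 5 [EW]: N:wait,E:car4-GO,S:wait,W:car1-GO | queues: N=0 E=1 S=0 W=1
Step 6 [EW]: N:wait,E:car5-GO,S:wait,W:car3-GO | queues: N=0 E=0 S=0 W=0
Car 2 crosses at step 1

1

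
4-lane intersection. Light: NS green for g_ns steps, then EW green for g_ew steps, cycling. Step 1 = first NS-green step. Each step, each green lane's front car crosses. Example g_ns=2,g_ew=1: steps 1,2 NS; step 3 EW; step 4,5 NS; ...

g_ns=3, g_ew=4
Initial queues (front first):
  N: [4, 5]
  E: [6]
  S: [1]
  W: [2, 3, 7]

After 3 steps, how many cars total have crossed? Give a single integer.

Step 1 [NS]: N:car4-GO,E:wait,S:car1-GO,W:wait | queues: N=1 E=1 S=0 W=3
Step 2 [NS]: N:car5-GO,E:wait,S:empty,W:wait | queues: N=0 E=1 S=0 W=3
Step 3 [NS]: N:empty,E:wait,S:empty,W:wait | queues: N=0 E=1 S=0 W=3
Cars crossed by step 3: 3

Answer: 3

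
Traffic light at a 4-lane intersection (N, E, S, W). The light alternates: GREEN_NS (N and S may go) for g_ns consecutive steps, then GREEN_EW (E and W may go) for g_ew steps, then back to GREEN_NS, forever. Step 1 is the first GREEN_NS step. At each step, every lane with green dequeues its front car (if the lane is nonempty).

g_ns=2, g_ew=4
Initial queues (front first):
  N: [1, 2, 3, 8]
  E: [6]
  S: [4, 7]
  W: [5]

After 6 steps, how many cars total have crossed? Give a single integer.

Step 1 [NS]: N:car1-GO,E:wait,S:car4-GO,W:wait | queues: N=3 E=1 S=1 W=1
Step 2 [NS]: N:car2-GO,E:wait,S:car7-GO,W:wait | queues: N=2 E=1 S=0 W=1
Step 3 [EW]: N:wait,E:car6-GO,S:wait,W:car5-GO | queues: N=2 E=0 S=0 W=0
Step 4 [EW]: N:wait,E:empty,S:wait,W:empty | queues: N=2 E=0 S=0 W=0
Step 5 [EW]: N:wait,E:empty,S:wait,W:empty | queues: N=2 E=0 S=0 W=0
Step 6 [EW]: N:wait,E:empty,S:wait,W:empty | queues: N=2 E=0 S=0 W=0
Cars crossed by step 6: 6

Answer: 6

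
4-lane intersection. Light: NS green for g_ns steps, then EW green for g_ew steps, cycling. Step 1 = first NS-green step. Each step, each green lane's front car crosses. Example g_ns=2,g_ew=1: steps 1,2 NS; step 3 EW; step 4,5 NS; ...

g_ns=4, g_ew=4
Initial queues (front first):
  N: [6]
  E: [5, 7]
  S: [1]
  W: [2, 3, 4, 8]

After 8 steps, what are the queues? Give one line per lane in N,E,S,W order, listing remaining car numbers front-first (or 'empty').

Step 1 [NS]: N:car6-GO,E:wait,S:car1-GO,W:wait | queues: N=0 E=2 S=0 W=4
Step 2 [NS]: N:empty,E:wait,S:empty,W:wait | queues: N=0 E=2 S=0 W=4
Step 3 [NS]: N:empty,E:wait,S:empty,W:wait | queues: N=0 E=2 S=0 W=4
Step 4 [NS]: N:empty,E:wait,S:empty,W:wait | queues: N=0 E=2 S=0 W=4
Step 5 [EW]: N:wait,E:car5-GO,S:wait,W:car2-GO | queues: N=0 E=1 S=0 W=3
Step 6 [EW]: N:wait,E:car7-GO,S:wait,W:car3-GO | queues: N=0 E=0 S=0 W=2
Step 7 [EW]: N:wait,E:empty,S:wait,W:car4-GO | queues: N=0 E=0 S=0 W=1
Step 8 [EW]: N:wait,E:empty,S:wait,W:car8-GO | queues: N=0 E=0 S=0 W=0

N: empty
E: empty
S: empty
W: empty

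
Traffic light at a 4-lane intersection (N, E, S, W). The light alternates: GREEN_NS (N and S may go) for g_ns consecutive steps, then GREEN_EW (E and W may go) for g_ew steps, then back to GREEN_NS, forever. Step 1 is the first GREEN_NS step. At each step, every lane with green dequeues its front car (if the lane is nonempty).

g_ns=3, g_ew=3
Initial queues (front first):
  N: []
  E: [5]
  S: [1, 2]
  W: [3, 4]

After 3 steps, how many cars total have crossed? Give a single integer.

Answer: 2

Derivation:
Step 1 [NS]: N:empty,E:wait,S:car1-GO,W:wait | queues: N=0 E=1 S=1 W=2
Step 2 [NS]: N:empty,E:wait,S:car2-GO,W:wait | queues: N=0 E=1 S=0 W=2
Step 3 [NS]: N:empty,E:wait,S:empty,W:wait | queues: N=0 E=1 S=0 W=2
Cars crossed by step 3: 2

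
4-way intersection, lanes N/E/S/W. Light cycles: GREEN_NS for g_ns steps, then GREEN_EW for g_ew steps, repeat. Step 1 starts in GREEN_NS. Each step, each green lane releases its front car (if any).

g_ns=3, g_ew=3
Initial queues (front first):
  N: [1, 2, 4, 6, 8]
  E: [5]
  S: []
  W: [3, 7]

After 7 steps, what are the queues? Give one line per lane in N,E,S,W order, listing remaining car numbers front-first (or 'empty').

Step 1 [NS]: N:car1-GO,E:wait,S:empty,W:wait | queues: N=4 E=1 S=0 W=2
Step 2 [NS]: N:car2-GO,E:wait,S:empty,W:wait | queues: N=3 E=1 S=0 W=2
Step 3 [NS]: N:car4-GO,E:wait,S:empty,W:wait | queues: N=2 E=1 S=0 W=2
Step 4 [EW]: N:wait,E:car5-GO,S:wait,W:car3-GO | queues: N=2 E=0 S=0 W=1
Step 5 [EW]: N:wait,E:empty,S:wait,W:car7-GO | queues: N=2 E=0 S=0 W=0
Step 6 [EW]: N:wait,E:empty,S:wait,W:empty | queues: N=2 E=0 S=0 W=0
Step 7 [NS]: N:car6-GO,E:wait,S:empty,W:wait | queues: N=1 E=0 S=0 W=0

N: 8
E: empty
S: empty
W: empty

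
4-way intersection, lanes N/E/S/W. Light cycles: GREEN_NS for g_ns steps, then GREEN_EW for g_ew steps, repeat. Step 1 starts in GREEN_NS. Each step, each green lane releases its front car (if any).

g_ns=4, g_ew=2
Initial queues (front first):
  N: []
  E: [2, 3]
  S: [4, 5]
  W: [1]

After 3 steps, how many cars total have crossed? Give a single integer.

Answer: 2

Derivation:
Step 1 [NS]: N:empty,E:wait,S:car4-GO,W:wait | queues: N=0 E=2 S=1 W=1
Step 2 [NS]: N:empty,E:wait,S:car5-GO,W:wait | queues: N=0 E=2 S=0 W=1
Step 3 [NS]: N:empty,E:wait,S:empty,W:wait | queues: N=0 E=2 S=0 W=1
Cars crossed by step 3: 2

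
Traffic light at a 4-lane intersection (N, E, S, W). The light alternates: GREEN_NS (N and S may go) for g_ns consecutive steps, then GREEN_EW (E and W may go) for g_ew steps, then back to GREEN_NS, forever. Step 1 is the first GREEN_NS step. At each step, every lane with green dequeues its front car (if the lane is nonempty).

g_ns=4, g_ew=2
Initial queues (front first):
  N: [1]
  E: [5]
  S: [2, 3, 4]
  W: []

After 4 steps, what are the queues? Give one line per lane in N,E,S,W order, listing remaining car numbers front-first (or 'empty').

Step 1 [NS]: N:car1-GO,E:wait,S:car2-GO,W:wait | queues: N=0 E=1 S=2 W=0
Step 2 [NS]: N:empty,E:wait,S:car3-GO,W:wait | queues: N=0 E=1 S=1 W=0
Step 3 [NS]: N:empty,E:wait,S:car4-GO,W:wait | queues: N=0 E=1 S=0 W=0
Step 4 [NS]: N:empty,E:wait,S:empty,W:wait | queues: N=0 E=1 S=0 W=0

N: empty
E: 5
S: empty
W: empty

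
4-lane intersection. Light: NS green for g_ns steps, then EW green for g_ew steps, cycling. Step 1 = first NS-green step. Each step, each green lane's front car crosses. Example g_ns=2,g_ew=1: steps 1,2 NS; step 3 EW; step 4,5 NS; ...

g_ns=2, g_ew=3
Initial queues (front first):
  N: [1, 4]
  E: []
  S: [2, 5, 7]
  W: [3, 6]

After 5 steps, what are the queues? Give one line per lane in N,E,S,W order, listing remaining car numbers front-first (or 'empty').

Step 1 [NS]: N:car1-GO,E:wait,S:car2-GO,W:wait | queues: N=1 E=0 S=2 W=2
Step 2 [NS]: N:car4-GO,E:wait,S:car5-GO,W:wait | queues: N=0 E=0 S=1 W=2
Step 3 [EW]: N:wait,E:empty,S:wait,W:car3-GO | queues: N=0 E=0 S=1 W=1
Step 4 [EW]: N:wait,E:empty,S:wait,W:car6-GO | queues: N=0 E=0 S=1 W=0
Step 5 [EW]: N:wait,E:empty,S:wait,W:empty | queues: N=0 E=0 S=1 W=0

N: empty
E: empty
S: 7
W: empty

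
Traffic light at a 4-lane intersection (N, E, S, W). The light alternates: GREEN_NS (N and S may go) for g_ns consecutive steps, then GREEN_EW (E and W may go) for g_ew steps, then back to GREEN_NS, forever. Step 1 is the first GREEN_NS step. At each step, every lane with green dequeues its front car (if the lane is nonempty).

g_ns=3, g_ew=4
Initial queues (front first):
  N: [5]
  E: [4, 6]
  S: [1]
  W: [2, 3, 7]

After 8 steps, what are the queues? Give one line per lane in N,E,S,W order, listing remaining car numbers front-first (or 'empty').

Step 1 [NS]: N:car5-GO,E:wait,S:car1-GO,W:wait | queues: N=0 E=2 S=0 W=3
Step 2 [NS]: N:empty,E:wait,S:empty,W:wait | queues: N=0 E=2 S=0 W=3
Step 3 [NS]: N:empty,E:wait,S:empty,W:wait | queues: N=0 E=2 S=0 W=3
Step 4 [EW]: N:wait,E:car4-GO,S:wait,W:car2-GO | queues: N=0 E=1 S=0 W=2
Step 5 [EW]: N:wait,E:car6-GO,S:wait,W:car3-GO | queues: N=0 E=0 S=0 W=1
Step 6 [EW]: N:wait,E:empty,S:wait,W:car7-GO | queues: N=0 E=0 S=0 W=0

N: empty
E: empty
S: empty
W: empty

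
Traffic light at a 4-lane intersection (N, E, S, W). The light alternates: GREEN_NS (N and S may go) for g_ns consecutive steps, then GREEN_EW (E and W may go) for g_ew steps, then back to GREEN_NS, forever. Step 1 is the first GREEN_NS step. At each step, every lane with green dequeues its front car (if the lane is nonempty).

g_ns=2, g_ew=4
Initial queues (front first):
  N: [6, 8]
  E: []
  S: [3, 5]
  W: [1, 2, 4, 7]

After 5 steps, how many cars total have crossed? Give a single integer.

Step 1 [NS]: N:car6-GO,E:wait,S:car3-GO,W:wait | queues: N=1 E=0 S=1 W=4
Step 2 [NS]: N:car8-GO,E:wait,S:car5-GO,W:wait | queues: N=0 E=0 S=0 W=4
Step 3 [EW]: N:wait,E:empty,S:wait,W:car1-GO | queues: N=0 E=0 S=0 W=3
Step 4 [EW]: N:wait,E:empty,S:wait,W:car2-GO | queues: N=0 E=0 S=0 W=2
Step 5 [EW]: N:wait,E:empty,S:wait,W:car4-GO | queues: N=0 E=0 S=0 W=1
Cars crossed by step 5: 7

Answer: 7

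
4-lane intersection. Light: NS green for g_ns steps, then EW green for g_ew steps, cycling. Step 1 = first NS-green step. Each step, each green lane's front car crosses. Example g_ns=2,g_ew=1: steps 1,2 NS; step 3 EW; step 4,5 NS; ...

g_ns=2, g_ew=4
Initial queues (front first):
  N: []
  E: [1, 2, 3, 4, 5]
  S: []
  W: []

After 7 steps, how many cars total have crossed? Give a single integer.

Answer: 4

Derivation:
Step 1 [NS]: N:empty,E:wait,S:empty,W:wait | queues: N=0 E=5 S=0 W=0
Step 2 [NS]: N:empty,E:wait,S:empty,W:wait | queues: N=0 E=5 S=0 W=0
Step 3 [EW]: N:wait,E:car1-GO,S:wait,W:empty | queues: N=0 E=4 S=0 W=0
Step 4 [EW]: N:wait,E:car2-GO,S:wait,W:empty | queues: N=0 E=3 S=0 W=0
Step 5 [EW]: N:wait,E:car3-GO,S:wait,W:empty | queues: N=0 E=2 S=0 W=0
Step 6 [EW]: N:wait,E:car4-GO,S:wait,W:empty | queues: N=0 E=1 S=0 W=0
Step 7 [NS]: N:empty,E:wait,S:empty,W:wait | queues: N=0 E=1 S=0 W=0
Cars crossed by step 7: 4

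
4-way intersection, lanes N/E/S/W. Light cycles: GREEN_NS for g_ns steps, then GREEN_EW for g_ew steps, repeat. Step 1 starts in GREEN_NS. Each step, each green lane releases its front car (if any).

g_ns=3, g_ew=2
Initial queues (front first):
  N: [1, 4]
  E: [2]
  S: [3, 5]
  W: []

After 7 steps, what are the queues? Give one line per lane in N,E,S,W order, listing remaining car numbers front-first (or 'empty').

Step 1 [NS]: N:car1-GO,E:wait,S:car3-GO,W:wait | queues: N=1 E=1 S=1 W=0
Step 2 [NS]: N:car4-GO,E:wait,S:car5-GO,W:wait | queues: N=0 E=1 S=0 W=0
Step 3 [NS]: N:empty,E:wait,S:empty,W:wait | queues: N=0 E=1 S=0 W=0
Step 4 [EW]: N:wait,E:car2-GO,S:wait,W:empty | queues: N=0 E=0 S=0 W=0

N: empty
E: empty
S: empty
W: empty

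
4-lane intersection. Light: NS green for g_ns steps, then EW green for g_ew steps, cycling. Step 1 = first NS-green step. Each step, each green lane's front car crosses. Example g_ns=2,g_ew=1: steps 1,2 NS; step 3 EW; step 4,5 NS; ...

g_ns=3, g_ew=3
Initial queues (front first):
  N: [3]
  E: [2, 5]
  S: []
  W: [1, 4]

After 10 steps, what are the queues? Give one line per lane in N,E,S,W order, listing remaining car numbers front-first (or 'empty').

Step 1 [NS]: N:car3-GO,E:wait,S:empty,W:wait | queues: N=0 E=2 S=0 W=2
Step 2 [NS]: N:empty,E:wait,S:empty,W:wait | queues: N=0 E=2 S=0 W=2
Step 3 [NS]: N:empty,E:wait,S:empty,W:wait | queues: N=0 E=2 S=0 W=2
Step 4 [EW]: N:wait,E:car2-GO,S:wait,W:car1-GO | queues: N=0 E=1 S=0 W=1
Step 5 [EW]: N:wait,E:car5-GO,S:wait,W:car4-GO | queues: N=0 E=0 S=0 W=0

N: empty
E: empty
S: empty
W: empty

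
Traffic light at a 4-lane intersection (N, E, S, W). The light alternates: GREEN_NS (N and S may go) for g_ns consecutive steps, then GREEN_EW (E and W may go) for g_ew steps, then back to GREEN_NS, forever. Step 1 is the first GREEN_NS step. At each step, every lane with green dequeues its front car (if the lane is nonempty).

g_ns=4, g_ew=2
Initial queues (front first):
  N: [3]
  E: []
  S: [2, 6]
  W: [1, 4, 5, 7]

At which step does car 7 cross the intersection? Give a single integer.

Step 1 [NS]: N:car3-GO,E:wait,S:car2-GO,W:wait | queues: N=0 E=0 S=1 W=4
Step 2 [NS]: N:empty,E:wait,S:car6-GO,W:wait | queues: N=0 E=0 S=0 W=4
Step 3 [NS]: N:empty,E:wait,S:empty,W:wait | queues: N=0 E=0 S=0 W=4
Step 4 [NS]: N:empty,E:wait,S:empty,W:wait | queues: N=0 E=0 S=0 W=4
Step 5 [EW]: N:wait,E:empty,S:wait,W:car1-GO | queues: N=0 E=0 S=0 W=3
Step 6 [EW]: N:wait,E:empty,S:wait,W:car4-GO | queues: N=0 E=0 S=0 W=2
Step 7 [NS]: N:empty,E:wait,S:empty,W:wait | queues: N=0 E=0 S=0 W=2
Step 8 [NS]: N:empty,E:wait,S:empty,W:wait | queues: N=0 E=0 S=0 W=2
Step 9 [NS]: N:empty,E:wait,S:empty,W:wait | queues: N=0 E=0 S=0 W=2
Step 10 [NS]: N:empty,E:wait,S:empty,W:wait | queues: N=0 E=0 S=0 W=2
Step 11 [EW]: N:wait,E:empty,S:wait,W:car5-GO | queues: N=0 E=0 S=0 W=1
Step 12 [EW]: N:wait,E:empty,S:wait,W:car7-GO | queues: N=0 E=0 S=0 W=0
Car 7 crosses at step 12

12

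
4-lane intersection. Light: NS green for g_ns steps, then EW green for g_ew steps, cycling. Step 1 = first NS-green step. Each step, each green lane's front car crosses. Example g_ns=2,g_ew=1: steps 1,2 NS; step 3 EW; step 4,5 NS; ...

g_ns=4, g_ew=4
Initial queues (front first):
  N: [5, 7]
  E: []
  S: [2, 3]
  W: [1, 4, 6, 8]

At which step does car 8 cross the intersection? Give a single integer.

Step 1 [NS]: N:car5-GO,E:wait,S:car2-GO,W:wait | queues: N=1 E=0 S=1 W=4
Step 2 [NS]: N:car7-GO,E:wait,S:car3-GO,W:wait | queues: N=0 E=0 S=0 W=4
Step 3 [NS]: N:empty,E:wait,S:empty,W:wait | queues: N=0 E=0 S=0 W=4
Step 4 [NS]: N:empty,E:wait,S:empty,W:wait | queues: N=0 E=0 S=0 W=4
Step 5 [EW]: N:wait,E:empty,S:wait,W:car1-GO | queues: N=0 E=0 S=0 W=3
Step 6 [EW]: N:wait,E:empty,S:wait,W:car4-GO | queues: N=0 E=0 S=0 W=2
Step 7 [EW]: N:wait,E:empty,S:wait,W:car6-GO | queues: N=0 E=0 S=0 W=1
Step 8 [EW]: N:wait,E:empty,S:wait,W:car8-GO | queues: N=0 E=0 S=0 W=0
Car 8 crosses at step 8

8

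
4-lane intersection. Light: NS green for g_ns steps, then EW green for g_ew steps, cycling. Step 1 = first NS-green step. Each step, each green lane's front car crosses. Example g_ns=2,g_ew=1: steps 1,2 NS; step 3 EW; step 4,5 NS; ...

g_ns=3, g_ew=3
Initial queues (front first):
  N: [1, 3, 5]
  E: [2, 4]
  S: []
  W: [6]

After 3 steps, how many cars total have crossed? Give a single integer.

Answer: 3

Derivation:
Step 1 [NS]: N:car1-GO,E:wait,S:empty,W:wait | queues: N=2 E=2 S=0 W=1
Step 2 [NS]: N:car3-GO,E:wait,S:empty,W:wait | queues: N=1 E=2 S=0 W=1
Step 3 [NS]: N:car5-GO,E:wait,S:empty,W:wait | queues: N=0 E=2 S=0 W=1
Cars crossed by step 3: 3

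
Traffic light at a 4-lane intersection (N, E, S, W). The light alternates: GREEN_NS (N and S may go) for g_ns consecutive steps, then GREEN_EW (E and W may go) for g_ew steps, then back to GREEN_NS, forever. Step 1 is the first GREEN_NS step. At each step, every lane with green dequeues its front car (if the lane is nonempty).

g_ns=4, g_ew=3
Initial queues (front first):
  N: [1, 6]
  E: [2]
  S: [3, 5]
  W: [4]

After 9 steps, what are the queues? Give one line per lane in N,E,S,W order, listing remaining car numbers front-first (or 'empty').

Step 1 [NS]: N:car1-GO,E:wait,S:car3-GO,W:wait | queues: N=1 E=1 S=1 W=1
Step 2 [NS]: N:car6-GO,E:wait,S:car5-GO,W:wait | queues: N=0 E=1 S=0 W=1
Step 3 [NS]: N:empty,E:wait,S:empty,W:wait | queues: N=0 E=1 S=0 W=1
Step 4 [NS]: N:empty,E:wait,S:empty,W:wait | queues: N=0 E=1 S=0 W=1
Step 5 [EW]: N:wait,E:car2-GO,S:wait,W:car4-GO | queues: N=0 E=0 S=0 W=0

N: empty
E: empty
S: empty
W: empty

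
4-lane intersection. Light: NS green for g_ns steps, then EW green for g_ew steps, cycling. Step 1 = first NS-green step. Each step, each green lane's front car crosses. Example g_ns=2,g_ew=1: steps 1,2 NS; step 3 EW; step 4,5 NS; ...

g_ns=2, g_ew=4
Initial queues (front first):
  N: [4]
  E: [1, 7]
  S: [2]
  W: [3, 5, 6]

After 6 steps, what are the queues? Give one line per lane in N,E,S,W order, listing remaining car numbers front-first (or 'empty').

Step 1 [NS]: N:car4-GO,E:wait,S:car2-GO,W:wait | queues: N=0 E=2 S=0 W=3
Step 2 [NS]: N:empty,E:wait,S:empty,W:wait | queues: N=0 E=2 S=0 W=3
Step 3 [EW]: N:wait,E:car1-GO,S:wait,W:car3-GO | queues: N=0 E=1 S=0 W=2
Step 4 [EW]: N:wait,E:car7-GO,S:wait,W:car5-GO | queues: N=0 E=0 S=0 W=1
Step 5 [EW]: N:wait,E:empty,S:wait,W:car6-GO | queues: N=0 E=0 S=0 W=0

N: empty
E: empty
S: empty
W: empty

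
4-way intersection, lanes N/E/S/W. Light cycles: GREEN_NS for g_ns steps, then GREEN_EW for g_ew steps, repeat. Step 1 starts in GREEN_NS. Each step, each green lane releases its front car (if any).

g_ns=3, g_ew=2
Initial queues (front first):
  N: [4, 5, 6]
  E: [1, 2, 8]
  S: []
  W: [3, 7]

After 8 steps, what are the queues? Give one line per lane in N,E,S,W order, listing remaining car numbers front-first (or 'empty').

Step 1 [NS]: N:car4-GO,E:wait,S:empty,W:wait | queues: N=2 E=3 S=0 W=2
Step 2 [NS]: N:car5-GO,E:wait,S:empty,W:wait | queues: N=1 E=3 S=0 W=2
Step 3 [NS]: N:car6-GO,E:wait,S:empty,W:wait | queues: N=0 E=3 S=0 W=2
Step 4 [EW]: N:wait,E:car1-GO,S:wait,W:car3-GO | queues: N=0 E=2 S=0 W=1
Step 5 [EW]: N:wait,E:car2-GO,S:wait,W:car7-GO | queues: N=0 E=1 S=0 W=0
Step 6 [NS]: N:empty,E:wait,S:empty,W:wait | queues: N=0 E=1 S=0 W=0
Step 7 [NS]: N:empty,E:wait,S:empty,W:wait | queues: N=0 E=1 S=0 W=0
Step 8 [NS]: N:empty,E:wait,S:empty,W:wait | queues: N=0 E=1 S=0 W=0

N: empty
E: 8
S: empty
W: empty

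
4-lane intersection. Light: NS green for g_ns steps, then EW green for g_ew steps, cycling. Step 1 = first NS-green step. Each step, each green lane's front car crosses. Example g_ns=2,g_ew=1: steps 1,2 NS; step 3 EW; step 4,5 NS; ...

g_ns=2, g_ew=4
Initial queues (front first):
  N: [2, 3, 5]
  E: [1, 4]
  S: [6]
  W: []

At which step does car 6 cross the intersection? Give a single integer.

Step 1 [NS]: N:car2-GO,E:wait,S:car6-GO,W:wait | queues: N=2 E=2 S=0 W=0
Step 2 [NS]: N:car3-GO,E:wait,S:empty,W:wait | queues: N=1 E=2 S=0 W=0
Step 3 [EW]: N:wait,E:car1-GO,S:wait,W:empty | queues: N=1 E=1 S=0 W=0
Step 4 [EW]: N:wait,E:car4-GO,S:wait,W:empty | queues: N=1 E=0 S=0 W=0
Step 5 [EW]: N:wait,E:empty,S:wait,W:empty | queues: N=1 E=0 S=0 W=0
Step 6 [EW]: N:wait,E:empty,S:wait,W:empty | queues: N=1 E=0 S=0 W=0
Step 7 [NS]: N:car5-GO,E:wait,S:empty,W:wait | queues: N=0 E=0 S=0 W=0
Car 6 crosses at step 1

1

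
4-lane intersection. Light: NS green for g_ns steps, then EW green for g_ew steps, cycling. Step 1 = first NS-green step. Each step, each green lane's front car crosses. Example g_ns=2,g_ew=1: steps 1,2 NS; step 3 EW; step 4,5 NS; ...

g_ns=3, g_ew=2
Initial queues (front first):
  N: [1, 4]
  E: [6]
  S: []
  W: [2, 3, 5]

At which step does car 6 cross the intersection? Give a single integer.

Step 1 [NS]: N:car1-GO,E:wait,S:empty,W:wait | queues: N=1 E=1 S=0 W=3
Step 2 [NS]: N:car4-GO,E:wait,S:empty,W:wait | queues: N=0 E=1 S=0 W=3
Step 3 [NS]: N:empty,E:wait,S:empty,W:wait | queues: N=0 E=1 S=0 W=3
Step 4 [EW]: N:wait,E:car6-GO,S:wait,W:car2-GO | queues: N=0 E=0 S=0 W=2
Step 5 [EW]: N:wait,E:empty,S:wait,W:car3-GO | queues: N=0 E=0 S=0 W=1
Step 6 [NS]: N:empty,E:wait,S:empty,W:wait | queues: N=0 E=0 S=0 W=1
Step 7 [NS]: N:empty,E:wait,S:empty,W:wait | queues: N=0 E=0 S=0 W=1
Step 8 [NS]: N:empty,E:wait,S:empty,W:wait | queues: N=0 E=0 S=0 W=1
Step 9 [EW]: N:wait,E:empty,S:wait,W:car5-GO | queues: N=0 E=0 S=0 W=0
Car 6 crosses at step 4

4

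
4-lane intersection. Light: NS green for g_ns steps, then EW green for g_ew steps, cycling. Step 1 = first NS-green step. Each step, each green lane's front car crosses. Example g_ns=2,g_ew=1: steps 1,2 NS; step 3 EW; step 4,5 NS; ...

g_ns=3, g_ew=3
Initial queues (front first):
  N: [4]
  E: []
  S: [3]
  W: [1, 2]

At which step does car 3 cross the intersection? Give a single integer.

Step 1 [NS]: N:car4-GO,E:wait,S:car3-GO,W:wait | queues: N=0 E=0 S=0 W=2
Step 2 [NS]: N:empty,E:wait,S:empty,W:wait | queues: N=0 E=0 S=0 W=2
Step 3 [NS]: N:empty,E:wait,S:empty,W:wait | queues: N=0 E=0 S=0 W=2
Step 4 [EW]: N:wait,E:empty,S:wait,W:car1-GO | queues: N=0 E=0 S=0 W=1
Step 5 [EW]: N:wait,E:empty,S:wait,W:car2-GO | queues: N=0 E=0 S=0 W=0
Car 3 crosses at step 1

1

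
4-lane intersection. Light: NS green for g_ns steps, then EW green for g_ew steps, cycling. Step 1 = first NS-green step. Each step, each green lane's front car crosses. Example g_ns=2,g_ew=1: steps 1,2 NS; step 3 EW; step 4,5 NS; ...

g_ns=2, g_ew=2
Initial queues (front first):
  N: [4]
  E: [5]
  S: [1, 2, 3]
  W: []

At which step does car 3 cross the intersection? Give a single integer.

Step 1 [NS]: N:car4-GO,E:wait,S:car1-GO,W:wait | queues: N=0 E=1 S=2 W=0
Step 2 [NS]: N:empty,E:wait,S:car2-GO,W:wait | queues: N=0 E=1 S=1 W=0
Step 3 [EW]: N:wait,E:car5-GO,S:wait,W:empty | queues: N=0 E=0 S=1 W=0
Step 4 [EW]: N:wait,E:empty,S:wait,W:empty | queues: N=0 E=0 S=1 W=0
Step 5 [NS]: N:empty,E:wait,S:car3-GO,W:wait | queues: N=0 E=0 S=0 W=0
Car 3 crosses at step 5

5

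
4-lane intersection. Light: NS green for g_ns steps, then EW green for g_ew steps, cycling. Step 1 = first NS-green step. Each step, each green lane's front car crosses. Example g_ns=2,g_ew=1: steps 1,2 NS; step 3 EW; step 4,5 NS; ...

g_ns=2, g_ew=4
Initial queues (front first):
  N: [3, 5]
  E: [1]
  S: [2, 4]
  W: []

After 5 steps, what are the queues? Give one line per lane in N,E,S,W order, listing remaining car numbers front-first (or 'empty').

Step 1 [NS]: N:car3-GO,E:wait,S:car2-GO,W:wait | queues: N=1 E=1 S=1 W=0
Step 2 [NS]: N:car5-GO,E:wait,S:car4-GO,W:wait | queues: N=0 E=1 S=0 W=0
Step 3 [EW]: N:wait,E:car1-GO,S:wait,W:empty | queues: N=0 E=0 S=0 W=0

N: empty
E: empty
S: empty
W: empty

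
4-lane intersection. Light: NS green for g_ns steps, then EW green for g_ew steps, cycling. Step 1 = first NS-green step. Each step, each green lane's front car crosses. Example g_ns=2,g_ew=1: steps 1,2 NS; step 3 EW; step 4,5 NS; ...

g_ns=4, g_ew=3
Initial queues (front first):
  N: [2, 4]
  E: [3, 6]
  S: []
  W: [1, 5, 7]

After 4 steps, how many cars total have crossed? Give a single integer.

Answer: 2

Derivation:
Step 1 [NS]: N:car2-GO,E:wait,S:empty,W:wait | queues: N=1 E=2 S=0 W=3
Step 2 [NS]: N:car4-GO,E:wait,S:empty,W:wait | queues: N=0 E=2 S=0 W=3
Step 3 [NS]: N:empty,E:wait,S:empty,W:wait | queues: N=0 E=2 S=0 W=3
Step 4 [NS]: N:empty,E:wait,S:empty,W:wait | queues: N=0 E=2 S=0 W=3
Cars crossed by step 4: 2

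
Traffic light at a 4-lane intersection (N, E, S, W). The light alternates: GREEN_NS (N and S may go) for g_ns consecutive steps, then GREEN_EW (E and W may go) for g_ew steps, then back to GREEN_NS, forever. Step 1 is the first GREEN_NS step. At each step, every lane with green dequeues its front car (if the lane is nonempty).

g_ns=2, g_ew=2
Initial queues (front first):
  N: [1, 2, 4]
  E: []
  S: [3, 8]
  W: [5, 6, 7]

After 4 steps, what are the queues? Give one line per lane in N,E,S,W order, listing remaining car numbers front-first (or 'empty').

Step 1 [NS]: N:car1-GO,E:wait,S:car3-GO,W:wait | queues: N=2 E=0 S=1 W=3
Step 2 [NS]: N:car2-GO,E:wait,S:car8-GO,W:wait | queues: N=1 E=0 S=0 W=3
Step 3 [EW]: N:wait,E:empty,S:wait,W:car5-GO | queues: N=1 E=0 S=0 W=2
Step 4 [EW]: N:wait,E:empty,S:wait,W:car6-GO | queues: N=1 E=0 S=0 W=1

N: 4
E: empty
S: empty
W: 7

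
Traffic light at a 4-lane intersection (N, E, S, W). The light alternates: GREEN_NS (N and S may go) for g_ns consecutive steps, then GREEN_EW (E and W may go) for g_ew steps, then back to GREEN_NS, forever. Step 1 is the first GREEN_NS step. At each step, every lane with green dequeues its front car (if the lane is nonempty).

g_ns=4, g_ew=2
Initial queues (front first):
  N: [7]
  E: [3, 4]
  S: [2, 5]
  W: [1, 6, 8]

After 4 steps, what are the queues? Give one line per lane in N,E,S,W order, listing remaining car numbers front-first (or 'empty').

Step 1 [NS]: N:car7-GO,E:wait,S:car2-GO,W:wait | queues: N=0 E=2 S=1 W=3
Step 2 [NS]: N:empty,E:wait,S:car5-GO,W:wait | queues: N=0 E=2 S=0 W=3
Step 3 [NS]: N:empty,E:wait,S:empty,W:wait | queues: N=0 E=2 S=0 W=3
Step 4 [NS]: N:empty,E:wait,S:empty,W:wait | queues: N=0 E=2 S=0 W=3

N: empty
E: 3 4
S: empty
W: 1 6 8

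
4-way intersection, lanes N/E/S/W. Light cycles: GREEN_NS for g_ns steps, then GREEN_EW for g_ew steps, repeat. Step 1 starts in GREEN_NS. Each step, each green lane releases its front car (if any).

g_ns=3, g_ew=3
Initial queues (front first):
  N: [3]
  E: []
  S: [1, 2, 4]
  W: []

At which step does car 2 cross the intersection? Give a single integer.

Step 1 [NS]: N:car3-GO,E:wait,S:car1-GO,W:wait | queues: N=0 E=0 S=2 W=0
Step 2 [NS]: N:empty,E:wait,S:car2-GO,W:wait | queues: N=0 E=0 S=1 W=0
Step 3 [NS]: N:empty,E:wait,S:car4-GO,W:wait | queues: N=0 E=0 S=0 W=0
Car 2 crosses at step 2

2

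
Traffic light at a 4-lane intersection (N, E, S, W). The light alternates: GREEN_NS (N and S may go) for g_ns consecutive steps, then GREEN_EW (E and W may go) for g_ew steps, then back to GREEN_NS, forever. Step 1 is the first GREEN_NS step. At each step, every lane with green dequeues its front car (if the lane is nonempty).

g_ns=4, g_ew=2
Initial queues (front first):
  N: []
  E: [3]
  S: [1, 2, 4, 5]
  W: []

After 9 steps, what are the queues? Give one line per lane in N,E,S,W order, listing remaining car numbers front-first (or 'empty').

Step 1 [NS]: N:empty,E:wait,S:car1-GO,W:wait | queues: N=0 E=1 S=3 W=0
Step 2 [NS]: N:empty,E:wait,S:car2-GO,W:wait | queues: N=0 E=1 S=2 W=0
Step 3 [NS]: N:empty,E:wait,S:car4-GO,W:wait | queues: N=0 E=1 S=1 W=0
Step 4 [NS]: N:empty,E:wait,S:car5-GO,W:wait | queues: N=0 E=1 S=0 W=0
Step 5 [EW]: N:wait,E:car3-GO,S:wait,W:empty | queues: N=0 E=0 S=0 W=0

N: empty
E: empty
S: empty
W: empty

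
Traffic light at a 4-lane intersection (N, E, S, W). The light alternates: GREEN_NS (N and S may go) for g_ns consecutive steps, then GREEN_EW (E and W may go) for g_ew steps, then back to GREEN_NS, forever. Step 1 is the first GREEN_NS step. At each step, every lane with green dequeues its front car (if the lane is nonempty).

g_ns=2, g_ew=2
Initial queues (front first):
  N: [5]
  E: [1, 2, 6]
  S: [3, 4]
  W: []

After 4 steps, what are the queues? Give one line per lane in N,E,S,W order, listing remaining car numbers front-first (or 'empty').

Step 1 [NS]: N:car5-GO,E:wait,S:car3-GO,W:wait | queues: N=0 E=3 S=1 W=0
Step 2 [NS]: N:empty,E:wait,S:car4-GO,W:wait | queues: N=0 E=3 S=0 W=0
Step 3 [EW]: N:wait,E:car1-GO,S:wait,W:empty | queues: N=0 E=2 S=0 W=0
Step 4 [EW]: N:wait,E:car2-GO,S:wait,W:empty | queues: N=0 E=1 S=0 W=0

N: empty
E: 6
S: empty
W: empty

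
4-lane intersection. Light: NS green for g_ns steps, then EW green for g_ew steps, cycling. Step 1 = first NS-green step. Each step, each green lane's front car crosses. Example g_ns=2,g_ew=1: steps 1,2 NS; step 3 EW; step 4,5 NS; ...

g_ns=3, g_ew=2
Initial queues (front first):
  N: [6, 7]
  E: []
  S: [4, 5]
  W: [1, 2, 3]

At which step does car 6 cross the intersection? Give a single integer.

Step 1 [NS]: N:car6-GO,E:wait,S:car4-GO,W:wait | queues: N=1 E=0 S=1 W=3
Step 2 [NS]: N:car7-GO,E:wait,S:car5-GO,W:wait | queues: N=0 E=0 S=0 W=3
Step 3 [NS]: N:empty,E:wait,S:empty,W:wait | queues: N=0 E=0 S=0 W=3
Step 4 [EW]: N:wait,E:empty,S:wait,W:car1-GO | queues: N=0 E=0 S=0 W=2
Step 5 [EW]: N:wait,E:empty,S:wait,W:car2-GO | queues: N=0 E=0 S=0 W=1
Step 6 [NS]: N:empty,E:wait,S:empty,W:wait | queues: N=0 E=0 S=0 W=1
Step 7 [NS]: N:empty,E:wait,S:empty,W:wait | queues: N=0 E=0 S=0 W=1
Step 8 [NS]: N:empty,E:wait,S:empty,W:wait | queues: N=0 E=0 S=0 W=1
Step 9 [EW]: N:wait,E:empty,S:wait,W:car3-GO | queues: N=0 E=0 S=0 W=0
Car 6 crosses at step 1

1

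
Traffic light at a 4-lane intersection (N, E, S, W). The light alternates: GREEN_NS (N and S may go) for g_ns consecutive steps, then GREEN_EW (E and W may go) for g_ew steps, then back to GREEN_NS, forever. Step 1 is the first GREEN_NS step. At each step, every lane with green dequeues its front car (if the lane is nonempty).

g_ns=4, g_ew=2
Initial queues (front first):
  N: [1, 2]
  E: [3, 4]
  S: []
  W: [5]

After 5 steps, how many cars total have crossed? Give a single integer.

Answer: 4

Derivation:
Step 1 [NS]: N:car1-GO,E:wait,S:empty,W:wait | queues: N=1 E=2 S=0 W=1
Step 2 [NS]: N:car2-GO,E:wait,S:empty,W:wait | queues: N=0 E=2 S=0 W=1
Step 3 [NS]: N:empty,E:wait,S:empty,W:wait | queues: N=0 E=2 S=0 W=1
Step 4 [NS]: N:empty,E:wait,S:empty,W:wait | queues: N=0 E=2 S=0 W=1
Step 5 [EW]: N:wait,E:car3-GO,S:wait,W:car5-GO | queues: N=0 E=1 S=0 W=0
Cars crossed by step 5: 4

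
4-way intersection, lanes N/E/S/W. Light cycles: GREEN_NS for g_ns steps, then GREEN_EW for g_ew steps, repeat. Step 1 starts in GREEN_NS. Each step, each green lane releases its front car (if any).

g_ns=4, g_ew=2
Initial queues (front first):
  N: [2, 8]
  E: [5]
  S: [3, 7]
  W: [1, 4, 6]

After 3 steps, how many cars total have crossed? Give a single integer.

Answer: 4

Derivation:
Step 1 [NS]: N:car2-GO,E:wait,S:car3-GO,W:wait | queues: N=1 E=1 S=1 W=3
Step 2 [NS]: N:car8-GO,E:wait,S:car7-GO,W:wait | queues: N=0 E=1 S=0 W=3
Step 3 [NS]: N:empty,E:wait,S:empty,W:wait | queues: N=0 E=1 S=0 W=3
Cars crossed by step 3: 4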